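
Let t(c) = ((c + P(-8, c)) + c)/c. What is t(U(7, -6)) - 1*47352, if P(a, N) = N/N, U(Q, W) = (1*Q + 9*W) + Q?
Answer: -1894001/40 ≈ -47350.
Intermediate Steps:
U(Q, W) = 2*Q + 9*W (U(Q, W) = (Q + 9*W) + Q = 2*Q + 9*W)
P(a, N) = 1
t(c) = (1 + 2*c)/c (t(c) = ((c + 1) + c)/c = ((1 + c) + c)/c = (1 + 2*c)/c)
t(U(7, -6)) - 1*47352 = (2 + 1/(2*7 + 9*(-6))) - 1*47352 = (2 + 1/(14 - 54)) - 47352 = (2 + 1/(-40)) - 47352 = (2 - 1/40) - 47352 = 79/40 - 47352 = -1894001/40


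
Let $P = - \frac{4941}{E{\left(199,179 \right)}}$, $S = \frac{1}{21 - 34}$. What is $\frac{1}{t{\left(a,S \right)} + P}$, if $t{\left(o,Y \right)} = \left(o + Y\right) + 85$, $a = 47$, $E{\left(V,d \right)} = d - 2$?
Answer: $\frac{767}{79774} \approx 0.0096147$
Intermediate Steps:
$S = - \frac{1}{13}$ ($S = \frac{1}{-13} = - \frac{1}{13} \approx -0.076923$)
$E{\left(V,d \right)} = -2 + d$
$t{\left(o,Y \right)} = 85 + Y + o$ ($t{\left(o,Y \right)} = \left(Y + o\right) + 85 = 85 + Y + o$)
$P = - \frac{1647}{59}$ ($P = - \frac{4941}{-2 + 179} = - \frac{4941}{177} = \left(-4941\right) \frac{1}{177} = - \frac{1647}{59} \approx -27.915$)
$\frac{1}{t{\left(a,S \right)} + P} = \frac{1}{\left(85 - \frac{1}{13} + 47\right) - \frac{1647}{59}} = \frac{1}{\frac{1715}{13} - \frac{1647}{59}} = \frac{1}{\frac{79774}{767}} = \frac{767}{79774}$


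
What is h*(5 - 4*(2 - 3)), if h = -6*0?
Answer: 0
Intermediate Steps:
h = 0
h*(5 - 4*(2 - 3)) = 0*(5 - 4*(2 - 3)) = 0*(5 - 4*(-1)) = 0*(5 + 4) = 0*9 = 0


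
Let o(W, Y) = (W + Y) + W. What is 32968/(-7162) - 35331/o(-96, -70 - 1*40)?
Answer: 121542143/1081462 ≈ 112.39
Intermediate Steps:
o(W, Y) = Y + 2*W
32968/(-7162) - 35331/o(-96, -70 - 1*40) = 32968/(-7162) - 35331/((-70 - 1*40) + 2*(-96)) = 32968*(-1/7162) - 35331/((-70 - 40) - 192) = -16484/3581 - 35331/(-110 - 192) = -16484/3581 - 35331/(-302) = -16484/3581 - 35331*(-1/302) = -16484/3581 + 35331/302 = 121542143/1081462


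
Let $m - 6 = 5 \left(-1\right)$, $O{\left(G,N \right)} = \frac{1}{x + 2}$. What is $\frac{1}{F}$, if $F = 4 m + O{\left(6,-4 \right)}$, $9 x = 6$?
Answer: $\frac{8}{35} \approx 0.22857$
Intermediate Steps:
$x = \frac{2}{3}$ ($x = \frac{1}{9} \cdot 6 = \frac{2}{3} \approx 0.66667$)
$O{\left(G,N \right)} = \frac{3}{8}$ ($O{\left(G,N \right)} = \frac{1}{\frac{2}{3} + 2} = \frac{1}{\frac{8}{3}} = \frac{3}{8}$)
$m = 1$ ($m = 6 + 5 \left(-1\right) = 6 - 5 = 1$)
$F = \frac{35}{8}$ ($F = 4 \cdot 1 + \frac{3}{8} = 4 + \frac{3}{8} = \frac{35}{8} \approx 4.375$)
$\frac{1}{F} = \frac{1}{\frac{35}{8}} = \frac{8}{35}$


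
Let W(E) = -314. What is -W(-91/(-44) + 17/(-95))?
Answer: 314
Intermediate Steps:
-W(-91/(-44) + 17/(-95)) = -1*(-314) = 314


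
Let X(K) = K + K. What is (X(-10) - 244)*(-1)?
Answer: 264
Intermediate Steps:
X(K) = 2*K
(X(-10) - 244)*(-1) = (2*(-10) - 244)*(-1) = (-20 - 244)*(-1) = -264*(-1) = 264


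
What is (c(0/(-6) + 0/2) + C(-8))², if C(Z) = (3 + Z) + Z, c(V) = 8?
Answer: 25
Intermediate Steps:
C(Z) = 3 + 2*Z
(c(0/(-6) + 0/2) + C(-8))² = (8 + (3 + 2*(-8)))² = (8 + (3 - 16))² = (8 - 13)² = (-5)² = 25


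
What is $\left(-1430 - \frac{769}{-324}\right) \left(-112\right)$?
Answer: $\frac{12951428}{81} \approx 1.5989 \cdot 10^{5}$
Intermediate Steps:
$\left(-1430 - \frac{769}{-324}\right) \left(-112\right) = \left(-1430 - 769 \left(- \frac{1}{324}\right)\right) \left(-112\right) = \left(-1430 - - \frac{769}{324}\right) \left(-112\right) = \left(-1430 + \frac{769}{324}\right) \left(-112\right) = \left(- \frac{462551}{324}\right) \left(-112\right) = \frac{12951428}{81}$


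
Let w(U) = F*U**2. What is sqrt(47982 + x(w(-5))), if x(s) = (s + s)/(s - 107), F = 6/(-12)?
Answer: 2*sqrt(685197943)/239 ≈ 219.05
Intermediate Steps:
F = -1/2 (F = 6*(-1/12) = -1/2 ≈ -0.50000)
w(U) = -U**2/2
x(s) = 2*s/(-107 + s) (x(s) = (2*s)/(-107 + s) = 2*s/(-107 + s))
sqrt(47982 + x(w(-5))) = sqrt(47982 + 2*(-1/2*(-5)**2)/(-107 - 1/2*(-5)**2)) = sqrt(47982 + 2*(-1/2*25)/(-107 - 1/2*25)) = sqrt(47982 + 2*(-25/2)/(-107 - 25/2)) = sqrt(47982 + 2*(-25/2)/(-239/2)) = sqrt(47982 + 2*(-25/2)*(-2/239)) = sqrt(47982 + 50/239) = sqrt(11467748/239) = 2*sqrt(685197943)/239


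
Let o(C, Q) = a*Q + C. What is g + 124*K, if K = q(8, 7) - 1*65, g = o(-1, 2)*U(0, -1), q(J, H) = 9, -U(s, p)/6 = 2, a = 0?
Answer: -6932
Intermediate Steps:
U(s, p) = -12 (U(s, p) = -6*2 = -12)
o(C, Q) = C (o(C, Q) = 0*Q + C = 0 + C = C)
g = 12 (g = -1*(-12) = 12)
K = -56 (K = 9 - 1*65 = 9 - 65 = -56)
g + 124*K = 12 + 124*(-56) = 12 - 6944 = -6932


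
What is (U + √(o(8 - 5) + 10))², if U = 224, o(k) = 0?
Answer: (224 + √10)² ≈ 51603.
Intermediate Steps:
(U + √(o(8 - 5) + 10))² = (224 + √(0 + 10))² = (224 + √10)²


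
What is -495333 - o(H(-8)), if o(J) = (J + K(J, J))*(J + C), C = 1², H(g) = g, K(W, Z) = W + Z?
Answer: -495501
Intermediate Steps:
C = 1
o(J) = 3*J*(1 + J) (o(J) = (J + (J + J))*(J + 1) = (J + 2*J)*(1 + J) = (3*J)*(1 + J) = 3*J*(1 + J))
-495333 - o(H(-8)) = -495333 - 3*(-8)*(1 - 8) = -495333 - 3*(-8)*(-7) = -495333 - 1*168 = -495333 - 168 = -495501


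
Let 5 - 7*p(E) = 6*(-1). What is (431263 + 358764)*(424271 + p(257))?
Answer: 335186786788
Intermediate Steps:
p(E) = 11/7 (p(E) = 5/7 - 6*(-1)/7 = 5/7 - ⅐*(-6) = 5/7 + 6/7 = 11/7)
(431263 + 358764)*(424271 + p(257)) = (431263 + 358764)*(424271 + 11/7) = 790027*(2969908/7) = 335186786788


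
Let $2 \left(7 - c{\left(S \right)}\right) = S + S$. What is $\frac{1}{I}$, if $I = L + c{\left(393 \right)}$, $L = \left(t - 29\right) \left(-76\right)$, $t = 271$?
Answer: $- \frac{1}{18778} \approx -5.3254 \cdot 10^{-5}$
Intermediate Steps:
$c{\left(S \right)} = 7 - S$ ($c{\left(S \right)} = 7 - \frac{S + S}{2} = 7 - \frac{2 S}{2} = 7 - S$)
$L = -18392$ ($L = \left(271 - 29\right) \left(-76\right) = 242 \left(-76\right) = -18392$)
$I = -18778$ ($I = -18392 + \left(7 - 393\right) = -18392 - 386 = -18778$)
$\frac{1}{I} = \frac{1}{-18778} = - \frac{1}{18778}$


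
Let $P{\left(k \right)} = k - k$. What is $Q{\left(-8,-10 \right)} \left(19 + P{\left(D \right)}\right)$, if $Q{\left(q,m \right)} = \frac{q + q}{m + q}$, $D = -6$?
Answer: $\frac{152}{9} \approx 16.889$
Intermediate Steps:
$P{\left(k \right)} = 0$
$Q{\left(q,m \right)} = \frac{2 q}{m + q}$
$Q{\left(-8,-10 \right)} \left(19 + P{\left(D \right)}\right) = 2 \left(-8\right) \frac{1}{-10 - 8} \left(19 + 0\right) = 2 \left(-8\right) \frac{1}{-18} \cdot 19 = 2 \left(-8\right) \left(- \frac{1}{18}\right) 19 = \frac{8}{9} \cdot 19 = \frac{152}{9}$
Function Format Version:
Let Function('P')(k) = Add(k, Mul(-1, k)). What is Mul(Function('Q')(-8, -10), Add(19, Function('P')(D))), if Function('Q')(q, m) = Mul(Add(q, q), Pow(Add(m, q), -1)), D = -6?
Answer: Rational(152, 9) ≈ 16.889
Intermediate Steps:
Function('P')(k) = 0
Function('Q')(q, m) = Mul(2, q, Pow(Add(m, q), -1)) (Function('Q')(q, m) = Mul(Mul(2, q), Pow(Add(m, q), -1)) = Mul(2, q, Pow(Add(m, q), -1)))
Mul(Function('Q')(-8, -10), Add(19, Function('P')(D))) = Mul(Mul(2, -8, Pow(Add(-10, -8), -1)), Add(19, 0)) = Mul(Mul(2, -8, Pow(-18, -1)), 19) = Mul(Mul(2, -8, Rational(-1, 18)), 19) = Mul(Rational(8, 9), 19) = Rational(152, 9)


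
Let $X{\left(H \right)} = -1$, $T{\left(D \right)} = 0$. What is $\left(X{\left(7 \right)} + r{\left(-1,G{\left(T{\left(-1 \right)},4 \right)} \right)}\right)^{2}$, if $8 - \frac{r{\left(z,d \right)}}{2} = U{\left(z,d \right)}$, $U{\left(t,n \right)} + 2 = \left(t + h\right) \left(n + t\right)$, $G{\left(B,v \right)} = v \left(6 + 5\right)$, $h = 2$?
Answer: $4489$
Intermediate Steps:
$G{\left(B,v \right)} = 11 v$ ($G{\left(B,v \right)} = v 11 = 11 v$)
$U{\left(t,n \right)} = -2 + \left(2 + t\right) \left(n + t\right)$ ($U{\left(t,n \right)} = -2 + \left(t + 2\right) \left(n + t\right) = -2 + \left(2 + t\right) \left(n + t\right)$)
$r{\left(z,d \right)} = 20 - 4 d - 4 z - 2 z^{2} - 2 d z$ ($r{\left(z,d \right)} = 16 - 2 \left(-2 + z^{2} + 2 d + 2 z + d z\right) = 16 - \left(-4 + 2 z^{2} + 4 d + 4 z + 2 d z\right) = 20 - 4 d - 4 z - 2 z^{2} - 2 d z$)
$\left(X{\left(7 \right)} + r{\left(-1,G{\left(T{\left(-1 \right)},4 \right)} \right)}\right)^{2} = \left(-1 - \left(-24 + 2 + 2 \cdot 11 \cdot 4 \left(-1\right) + 4 \cdot 11 \cdot 4\right)\right)^{2} = \left(-1 - \left(154 - 88\right)\right)^{2} = \left(-1 + \left(20 - 176 + 4 - 2 + 88\right)\right)^{2} = \left(-1 - 66\right)^{2} = \left(-67\right)^{2} = 4489$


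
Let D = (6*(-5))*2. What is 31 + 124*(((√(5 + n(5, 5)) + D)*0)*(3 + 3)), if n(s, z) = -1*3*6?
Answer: 31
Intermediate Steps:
n(s, z) = -18 (n(s, z) = -3*6 = -18)
D = -60 (D = -30*2 = -60)
31 + 124*(((√(5 + n(5, 5)) + D)*0)*(3 + 3)) = 31 + 124*(((√(5 - 18) - 60)*0)*(3 + 3)) = 31 + 124*(((√(-13) - 60)*0)*6) = 31 + 124*(((I*√13 - 60)*0)*6) = 31 + 124*(((-60 + I*√13)*0)*6) = 31 + 124*(0*6) = 31 + 124*0 = 31 + 0 = 31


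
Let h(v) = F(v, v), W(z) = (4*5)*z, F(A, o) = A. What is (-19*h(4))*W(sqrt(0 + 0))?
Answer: 0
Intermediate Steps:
W(z) = 20*z
h(v) = v
(-19*h(4))*W(sqrt(0 + 0)) = (-19*4)*(20*sqrt(0 + 0)) = -1520*sqrt(0) = -1520*0 = -76*0 = 0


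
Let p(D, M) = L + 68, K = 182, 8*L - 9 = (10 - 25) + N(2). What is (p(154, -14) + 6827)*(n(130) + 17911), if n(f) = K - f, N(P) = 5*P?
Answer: 247727733/2 ≈ 1.2386e+8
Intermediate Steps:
L = ½ (L = 9/8 + ((10 - 25) + 5*2)/8 = 9/8 + (-15 + 10)/8 = 9/8 + (⅛)*(-5) = 9/8 - 5/8 = ½ ≈ 0.50000)
n(f) = 182 - f
p(D, M) = 137/2 (p(D, M) = ½ + 68 = 137/2)
(p(154, -14) + 6827)*(n(130) + 17911) = (137/2 + 6827)*((182 - 1*130) + 17911) = 13791*((182 - 130) + 17911)/2 = 13791*(52 + 17911)/2 = (13791/2)*17963 = 247727733/2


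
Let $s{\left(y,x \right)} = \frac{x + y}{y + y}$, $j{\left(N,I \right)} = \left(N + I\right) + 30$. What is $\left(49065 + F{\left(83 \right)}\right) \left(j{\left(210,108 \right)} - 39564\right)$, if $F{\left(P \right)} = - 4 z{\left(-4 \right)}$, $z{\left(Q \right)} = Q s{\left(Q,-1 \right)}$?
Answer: $-1924525200$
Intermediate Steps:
$j{\left(N,I \right)} = 30 + I + N$ ($j{\left(N,I \right)} = \left(I + N\right) + 30 = 30 + I + N$)
$s{\left(y,x \right)} = \frac{x + y}{2 y}$
$z{\left(Q \right)} = - \frac{1}{2} + \frac{Q}{2}$ ($z{\left(Q \right)} = Q \frac{-1 + Q}{2 Q} = - \frac{1}{2} + \frac{Q}{2}$)
$F{\left(P \right)} = 10$ ($F{\left(P \right)} = - 4 \left(- \frac{1}{2} + \frac{1}{2} \left(-4\right)\right) = - 4 \left(- \frac{1}{2} - 2\right) = \left(-4\right) \left(- \frac{5}{2}\right) = 10$)
$\left(49065 + F{\left(83 \right)}\right) \left(j{\left(210,108 \right)} - 39564\right) = \left(49065 + 10\right) \left(\left(30 + 108 + 210\right) - 39564\right) = 49075 \left(348 - 39564\right) = 49075 \left(-39216\right) = -1924525200$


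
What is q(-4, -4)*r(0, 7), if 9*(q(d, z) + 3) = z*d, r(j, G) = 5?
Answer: -55/9 ≈ -6.1111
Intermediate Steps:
q(d, z) = -3 + d*z/9 (q(d, z) = -3 + (z*d)/9 = -3 + (d*z)/9 = -3 + d*z/9)
q(-4, -4)*r(0, 7) = (-3 + (⅑)*(-4)*(-4))*5 = (-3 + 16/9)*5 = -11/9*5 = -55/9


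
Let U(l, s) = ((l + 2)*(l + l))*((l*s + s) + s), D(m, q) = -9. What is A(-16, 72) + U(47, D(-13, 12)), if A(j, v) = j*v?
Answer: -2032398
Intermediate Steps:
U(l, s) = 2*l*(2 + l)*(2*s + l*s) (U(l, s) = ((2 + l)*(2*l))*((s + l*s) + s) = (2*l*(2 + l))*(2*s + l*s) = 2*l*(2 + l)*(2*s + l*s))
A(-16, 72) + U(47, D(-13, 12)) = -16*72 + 2*47*(-9)*(4 + 47² + 4*47) = -1152 + 2*47*(-9)*(4 + 2209 + 188) = -1152 + 2*47*(-9)*2401 = -1152 - 2031246 = -2032398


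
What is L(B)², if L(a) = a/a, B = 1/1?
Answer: 1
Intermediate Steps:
B = 1
L(a) = 1
L(B)² = 1² = 1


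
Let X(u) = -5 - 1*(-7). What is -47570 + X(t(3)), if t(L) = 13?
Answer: -47568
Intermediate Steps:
X(u) = 2 (X(u) = -5 + 7 = 2)
-47570 + X(t(3)) = -47570 + 2 = -47568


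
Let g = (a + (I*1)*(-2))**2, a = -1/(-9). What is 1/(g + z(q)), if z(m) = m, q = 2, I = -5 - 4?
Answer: 81/26731 ≈ 0.0030302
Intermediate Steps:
I = -9
a = 1/9 (a = -1*(-1/9) = 1/9 ≈ 0.11111)
g = 26569/81 (g = (1/9 - 9*1*(-2))**2 = (1/9 - 9*(-2))**2 = (1/9 + 18)**2 = (163/9)**2 = 26569/81 ≈ 328.01)
1/(g + z(q)) = 1/(26569/81 + 2) = 1/(26731/81) = 81/26731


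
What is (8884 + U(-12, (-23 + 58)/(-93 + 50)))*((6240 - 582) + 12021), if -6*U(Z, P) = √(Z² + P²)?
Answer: 157060236 - 5893*√267481/86 ≈ 1.5702e+8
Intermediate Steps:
U(Z, P) = -√(P² + Z²)/6 (U(Z, P) = -√(Z² + P²)/6 = -√(P² + Z²)/6)
(8884 + U(-12, (-23 + 58)/(-93 + 50)))*((6240 - 582) + 12021) = (8884 - √(((-23 + 58)/(-93 + 50))² + (-12)²)/6)*((6240 - 582) + 12021) = (8884 - √((35/(-43))² + 144)/6)*(5658 + 12021) = (8884 - √((35*(-1/43))² + 144)/6)*17679 = (8884 - √((-35/43)² + 144)/6)*17679 = (8884 - √(1225/1849 + 144)/6)*17679 = (8884 - √267481/258)*17679 = 157060236 - 5893*√267481/86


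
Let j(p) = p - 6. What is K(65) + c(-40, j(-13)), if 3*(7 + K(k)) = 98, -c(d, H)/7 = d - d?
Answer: 77/3 ≈ 25.667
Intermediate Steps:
j(p) = -6 + p
c(d, H) = 0 (c(d, H) = -7*(d - d) = -7*0 = 0)
K(k) = 77/3 (K(k) = -7 + (1/3)*98 = -7 + 98/3 = 77/3)
K(65) + c(-40, j(-13)) = 77/3 + 0 = 77/3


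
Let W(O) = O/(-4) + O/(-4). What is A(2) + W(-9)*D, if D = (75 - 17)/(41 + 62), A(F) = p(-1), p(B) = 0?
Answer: 261/103 ≈ 2.5340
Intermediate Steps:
W(O) = -O/2 (W(O) = O*(-1/4) + O*(-1/4) = -O/4 - O/4 = -O/2)
A(F) = 0
D = 58/103 ≈ 0.56311
A(2) + W(-9)*D = 0 - 1/2*(-9)*(58/103) = 0 + (9/2)*(58/103) = 0 + 261/103 = 261/103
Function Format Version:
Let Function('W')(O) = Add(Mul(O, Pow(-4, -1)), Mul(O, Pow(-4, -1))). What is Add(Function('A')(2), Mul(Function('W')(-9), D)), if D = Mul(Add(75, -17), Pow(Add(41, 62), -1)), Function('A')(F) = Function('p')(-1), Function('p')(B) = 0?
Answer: Rational(261, 103) ≈ 2.5340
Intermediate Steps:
Function('W')(O) = Mul(Rational(-1, 2), O) (Function('W')(O) = Add(Mul(O, Rational(-1, 4)), Mul(O, Rational(-1, 4))) = Add(Mul(Rational(-1, 4), O), Mul(Rational(-1, 4), O)) = Mul(Rational(-1, 2), O))
Function('A')(F) = 0
D = Rational(58, 103) (D = Mul(58, Pow(103, -1)) = Mul(58, Rational(1, 103)) = Rational(58, 103) ≈ 0.56311)
Add(Function('A')(2), Mul(Function('W')(-9), D)) = Add(0, Mul(Mul(Rational(-1, 2), -9), Rational(58, 103))) = Add(0, Mul(Rational(9, 2), Rational(58, 103))) = Add(0, Rational(261, 103)) = Rational(261, 103)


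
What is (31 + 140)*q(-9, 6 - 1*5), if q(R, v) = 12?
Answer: 2052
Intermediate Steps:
(31 + 140)*q(-9, 6 - 1*5) = (31 + 140)*12 = 171*12 = 2052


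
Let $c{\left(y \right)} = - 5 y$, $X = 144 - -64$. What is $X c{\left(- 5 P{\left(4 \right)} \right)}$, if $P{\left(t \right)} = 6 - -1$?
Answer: $36400$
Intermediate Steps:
$X = 208$ ($X = 144 + 64 = 208$)
$P{\left(t \right)} = 7$ ($P{\left(t \right)} = 6 + 1 = 7$)
$X c{\left(- 5 P{\left(4 \right)} \right)} = 208 \left(- 5 \left(\left(-5\right) 7\right)\right) = 208 \left(\left(-5\right) \left(-35\right)\right) = 208 \cdot 175 = 36400$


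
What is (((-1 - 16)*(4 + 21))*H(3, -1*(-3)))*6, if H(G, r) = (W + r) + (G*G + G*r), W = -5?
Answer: -40800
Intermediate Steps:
H(G, r) = -5 + r + G² + G*r (H(G, r) = (-5 + r) + (G*G + G*r) = (-5 + r) + (G² + G*r) = -5 + r + G² + G*r)
(((-1 - 16)*(4 + 21))*H(3, -1*(-3)))*6 = (((-1 - 16)*(4 + 21))*(-5 - 1*(-3) + 3² + 3*(-1*(-3))))*6 = ((-17*25)*(-5 + 3 + 9 + 3*3))*6 = -425*(-5 + 3 + 9 + 9)*6 = -425*16*6 = -6800*6 = -40800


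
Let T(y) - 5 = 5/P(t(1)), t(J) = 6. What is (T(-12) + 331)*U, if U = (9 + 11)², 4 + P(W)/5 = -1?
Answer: 134320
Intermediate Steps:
P(W) = -25 (P(W) = -20 + 5*(-1) = -20 - 5 = -25)
T(y) = 24/5 (T(y) = 5 + 5/(-25) = 5 + 5*(-1/25) = 5 - ⅕ = 24/5)
U = 400 (U = 20² = 400)
(T(-12) + 331)*U = (24/5 + 331)*400 = (1679/5)*400 = 134320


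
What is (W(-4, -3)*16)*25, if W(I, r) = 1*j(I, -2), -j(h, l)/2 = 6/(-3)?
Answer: 1600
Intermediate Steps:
j(h, l) = 4 (j(h, l) = -12/(-3) = -12*(-1)/3 = -2*(-2) = 4)
W(I, r) = 4 (W(I, r) = 1*4 = 4)
(W(-4, -3)*16)*25 = (4*16)*25 = 64*25 = 1600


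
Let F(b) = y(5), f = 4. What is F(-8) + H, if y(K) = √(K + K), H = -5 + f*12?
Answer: 43 + √10 ≈ 46.162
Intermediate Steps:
H = 43 (H = -5 + 4*12 = -5 + 48 = 43)
y(K) = √2*√K (y(K) = √(2*K) = √2*√K)
F(b) = √10 (F(b) = √2*√5 = √10)
F(-8) + H = √10 + 43 = 43 + √10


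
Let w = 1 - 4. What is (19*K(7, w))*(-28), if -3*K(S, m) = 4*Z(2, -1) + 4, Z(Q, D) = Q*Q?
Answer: 10640/3 ≈ 3546.7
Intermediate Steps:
w = -3
Z(Q, D) = Q²
K(S, m) = -20/3 (K(S, m) = -(4*2² + 4)/3 = -(4*4 + 4)/3 = -(16 + 4)/3 = -⅓*20 = -20/3)
(19*K(7, w))*(-28) = (19*(-20/3))*(-28) = -380/3*(-28) = 10640/3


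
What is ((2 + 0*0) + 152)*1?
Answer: 154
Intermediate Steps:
((2 + 0*0) + 152)*1 = ((2 + 0) + 152)*1 = (2 + 152)*1 = 154*1 = 154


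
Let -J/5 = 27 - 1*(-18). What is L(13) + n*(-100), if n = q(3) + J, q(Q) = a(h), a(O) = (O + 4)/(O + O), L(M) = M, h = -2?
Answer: 22563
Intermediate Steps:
J = -225 (J = -5*(27 - 1*(-18)) = -5*(27 + 18) = -5*45 = -225)
a(O) = (4 + O)/(2*O) (a(O) = (4 + O)/((2*O)) = (4 + O)*(1/(2*O)) = (4 + O)/(2*O))
q(Q) = -½ (q(Q) = (½)*(4 - 2)/(-2) = (½)*(-½)*2 = -½)
n = -451/2 (n = -½ - 225 = -451/2 ≈ -225.50)
L(13) + n*(-100) = 13 - 451/2*(-100) = 13 + 22550 = 22563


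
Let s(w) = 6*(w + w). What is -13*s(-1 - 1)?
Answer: 312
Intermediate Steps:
s(w) = 12*w (s(w) = 6*(2*w) = 12*w)
-13*s(-1 - 1) = -156*(-1 - 1) = -156*(-2) = -13*(-24) = 312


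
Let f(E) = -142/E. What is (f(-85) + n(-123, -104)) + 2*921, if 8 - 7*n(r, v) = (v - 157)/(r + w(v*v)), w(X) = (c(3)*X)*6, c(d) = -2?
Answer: 90541585/49079 ≈ 1844.8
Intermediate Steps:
w(X) = -12*X (w(X) = -2*X*6 = -12*X)
n(r, v) = 8/7 - (-157 + v)/(7*(r - 12*v²)) (n(r, v) = 8/7 - (v - 157)/(7*(r - 12*v*v)) = 8/7 - (-157 + v)/(7*(r - 12*v²)))
(f(-85) + n(-123, -104)) + 2*921 = (-142/(-85) + (157 - 1*(-104) - 96*(-104)² + 8*(-123))/(7*(-123 - 12*(-104)²))) + 2*921 = (-142*(-1/85) + (157 + 104 - 96*10816 - 984)/(7*(-123 - 12*10816))) + 1842 = (142/85 + (157 + 104 - 1038336 - 984)/(7*(-123 - 129792))) + 1842 = (142/85 + (⅐)*(-1039059)/(-129915)) + 1842 = (142/85 + (⅐)*(-1/129915)*(-1039059)) + 1842 = (142/85 + 16493/14435) + 1842 = 138067/49079 + 1842 = 90541585/49079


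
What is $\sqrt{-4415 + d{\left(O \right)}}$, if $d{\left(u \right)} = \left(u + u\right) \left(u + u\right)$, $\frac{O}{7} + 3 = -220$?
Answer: $\sqrt{9742469} \approx 3121.3$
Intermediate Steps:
$O = -1561$ ($O = -21 + 7 \left(-220\right) = -21 - 1540 = -1561$)
$d{\left(u \right)} = 4 u^{2}$ ($d{\left(u \right)} = 2 u 2 u = 4 u^{2}$)
$\sqrt{-4415 + d{\left(O \right)}} = \sqrt{-4415 + 4 \left(-1561\right)^{2}} = \sqrt{-4415 + 4 \cdot 2436721} = \sqrt{-4415 + 9746884} = \sqrt{9742469}$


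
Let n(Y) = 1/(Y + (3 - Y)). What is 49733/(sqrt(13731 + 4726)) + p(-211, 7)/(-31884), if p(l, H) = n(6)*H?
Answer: -7/95652 + 49733*sqrt(18457)/18457 ≈ 366.07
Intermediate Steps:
n(Y) = 1/3
p(l, H) = H/3
49733/(sqrt(13731 + 4726)) + p(-211, 7)/(-31884) = 49733/(sqrt(13731 + 4726)) + ((1/3)*7)/(-31884) = 49733/(sqrt(18457)) + (7/3)*(-1/31884) = 49733*(sqrt(18457)/18457) - 7/95652 = 49733*sqrt(18457)/18457 - 7/95652 = -7/95652 + 49733*sqrt(18457)/18457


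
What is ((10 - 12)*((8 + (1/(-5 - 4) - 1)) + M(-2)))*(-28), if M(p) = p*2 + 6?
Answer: 4480/9 ≈ 497.78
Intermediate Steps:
M(p) = 6 + 2*p (M(p) = 2*p + 6 = 6 + 2*p)
((10 - 12)*((8 + (1/(-5 - 4) - 1)) + M(-2)))*(-28) = ((10 - 12)*((8 + (1/(-5 - 4) - 1)) + (6 + 2*(-2))))*(-28) = -2*((8 + (1/(-9) - 1)) + (6 - 4))*(-28) = -2*((8 + (-⅑ - 1)) + 2)*(-28) = -2*((8 - 10/9) + 2)*(-28) = -2*(62/9 + 2)*(-28) = -2*80/9*(-28) = -160/9*(-28) = 4480/9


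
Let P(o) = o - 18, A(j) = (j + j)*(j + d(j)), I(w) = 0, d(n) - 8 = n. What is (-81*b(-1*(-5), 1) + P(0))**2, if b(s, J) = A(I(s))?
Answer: 324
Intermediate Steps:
d(n) = 8 + n
A(j) = 2*j*(8 + 2*j) (A(j) = (j + j)*(j + (8 + j)) = (2*j)*(8 + 2*j) = 2*j*(8 + 2*j))
b(s, J) = 0 (b(s, J) = 4*0*(4 + 0) = 4*0*4 = 0)
P(o) = -18 + o
(-81*b(-1*(-5), 1) + P(0))**2 = (-81*0 + (-18 + 0))**2 = (0 - 18)**2 = (-18)**2 = 324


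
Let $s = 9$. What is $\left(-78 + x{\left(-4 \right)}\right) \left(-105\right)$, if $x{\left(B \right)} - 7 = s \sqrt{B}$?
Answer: $7455 - 1890 i \approx 7455.0 - 1890.0 i$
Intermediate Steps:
$x{\left(B \right)} = 7 + 9 \sqrt{B}$
$\left(-78 + x{\left(-4 \right)}\right) \left(-105\right) = \left(-78 + \left(7 + 9 \sqrt{-4}\right)\right) \left(-105\right) = \left(-78 + \left(7 + 9 \cdot 2 i\right)\right) \left(-105\right) = \left(-78 + \left(7 + 18 i\right)\right) \left(-105\right) = \left(-71 + 18 i\right) \left(-105\right) = 7455 - 1890 i$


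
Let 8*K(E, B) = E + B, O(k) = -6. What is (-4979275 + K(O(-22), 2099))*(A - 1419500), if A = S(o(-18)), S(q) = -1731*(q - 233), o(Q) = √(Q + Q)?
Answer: 40476470994939/8 + 206848131651*I/4 ≈ 5.0596e+12 + 5.1712e+10*I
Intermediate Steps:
o(Q) = √2*√Q (o(Q) = √(2*Q) = √2*√Q)
S(q) = 403323 - 1731*q (S(q) = -1731*(-233 + q) = 403323 - 1731*q)
A = 403323 - 10386*I (A = 403323 - 1731*√2*√(-18) = 403323 - 1731*√2*3*I*√2 = 403323 - 10386*I ≈ 4.0332e+5 - 10386.0*I)
K(E, B) = B/8 + E/8 (K(E, B) = (E + B)/8 = (B + E)/8 = B/8 + E/8)
(-4979275 + K(O(-22), 2099))*(A - 1419500) = (-4979275 + ((⅛)*2099 + (⅛)*(-6)))*((403323 - 10386*I) - 1419500) = (-4979275 + (2099/8 - ¾))*(-1016177 - 10386*I) = (-4979275 + 2093/8)*(-1016177 - 10386*I) = -39832107*(-1016177 - 10386*I)/8 = 40476470994939/8 + 206848131651*I/4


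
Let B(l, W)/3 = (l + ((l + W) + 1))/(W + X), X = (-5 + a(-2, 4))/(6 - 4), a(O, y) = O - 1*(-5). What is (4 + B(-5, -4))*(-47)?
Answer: -2773/5 ≈ -554.60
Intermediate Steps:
a(O, y) = 5 + O (a(O, y) = O + 5 = 5 + O)
X = -1 (X = (-5 + (5 - 2))/(6 - 4) = (-5 + 3)/2 = -2*½ = -1)
B(l, W) = 3*(1 + W + 2*l)/(-1 + W) (B(l, W) = 3*((l + ((l + W) + 1))/(W - 1)) = 3*((l + ((W + l) + 1))/(-1 + W)) = 3*((l + (1 + W + l))/(-1 + W)) = 3*((1 + W + 2*l)/(-1 + W)) = 3*(1 + W + 2*l)/(-1 + W))
(4 + B(-5, -4))*(-47) = (4 + 3*(1 - 4 + 2*(-5))/(-1 - 4))*(-47) = (4 + 3*(1 - 4 - 10)/(-5))*(-47) = (4 + 3*(-⅕)*(-13))*(-47) = (4 + 39/5)*(-47) = (59/5)*(-47) = -2773/5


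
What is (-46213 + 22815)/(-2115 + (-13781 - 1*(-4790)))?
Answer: 11699/5553 ≈ 2.1068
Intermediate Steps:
(-46213 + 22815)/(-2115 + (-13781 - 1*(-4790))) = -23398/(-2115 + (-13781 + 4790)) = -23398/(-2115 - 8991) = -23398/(-11106) = -23398*(-1/11106) = 11699/5553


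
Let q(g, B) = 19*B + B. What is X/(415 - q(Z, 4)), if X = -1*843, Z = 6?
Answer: -843/335 ≈ -2.5164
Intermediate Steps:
q(g, B) = 20*B
X = -843
X/(415 - q(Z, 4)) = -843/(415 - 20*4) = -843/(415 - 1*80) = -843/(415 - 80) = -843/335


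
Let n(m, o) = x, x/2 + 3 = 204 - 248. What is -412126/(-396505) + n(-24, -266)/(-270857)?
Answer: 111664483452/107396154785 ≈ 1.0397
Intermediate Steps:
x = -94 (x = -6 + 2*(204 - 248) = -6 + 2*(-44) = -6 - 88 = -94)
n(m, o) = -94
-412126/(-396505) + n(-24, -266)/(-270857) = -412126/(-396505) - 94/(-270857) = -412126*(-1/396505) - 94*(-1/270857) = 412126/396505 + 94/270857 = 111664483452/107396154785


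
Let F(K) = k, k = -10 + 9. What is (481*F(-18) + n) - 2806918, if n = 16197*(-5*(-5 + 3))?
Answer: -2645429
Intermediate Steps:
k = -1
F(K) = -1
n = 161970 (n = 16197*(-5*(-2)) = 16197*10 = 161970)
(481*F(-18) + n) - 2806918 = (481*(-1) + 161970) - 2806918 = (-481 + 161970) - 2806918 = 161489 - 2806918 = -2645429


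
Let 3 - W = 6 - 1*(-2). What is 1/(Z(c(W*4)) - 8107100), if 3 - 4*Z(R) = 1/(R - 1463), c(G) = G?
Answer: -2966/24045656375 ≈ -1.2335e-7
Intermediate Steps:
W = -5 (W = 3 - (6 - 1*(-2)) = 3 - (6 + 2) = 3 - 1*8 = 3 - 8 = -5)
Z(R) = ¾ - 1/(4*(-1463 + R)) (Z(R) = ¾ - 1/(4*(R - 1463)) = ¾ - 1/(4*(-1463 + R)))
1/(Z(c(W*4)) - 8107100) = 1/((-4390 + 3*(-5*4))/(4*(-1463 - 5*4)) - 8107100) = 1/((-4390 + 3*(-20))/(4*(-1463 - 20)) - 8107100) = 1/((¼)*(-4390 - 60)/(-1483) - 8107100) = 1/((¼)*(-1/1483)*(-4450) - 8107100) = 1/(2225/2966 - 8107100) = 1/(-24045656375/2966) = -2966/24045656375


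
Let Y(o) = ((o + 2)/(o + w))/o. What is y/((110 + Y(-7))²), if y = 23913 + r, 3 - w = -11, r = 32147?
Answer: 26920012/5821205 ≈ 4.6245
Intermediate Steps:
w = 14 (w = 3 - 1*(-11) = 3 + 11 = 14)
y = 56060 (y = 23913 + 32147 = 56060)
Y(o) = (2 + o)/(o*(14 + o)) (Y(o) = ((o + 2)/(o + 14))/o = ((2 + o)/(14 + o))/o = (2 + o)/(o*(14 + o)))
y/((110 + Y(-7))²) = 56060/((110 + (2 - 7)/((-7)*(14 - 7)))²) = 56060/((110 - ⅐*(-5)/7)²) = 56060/((110 - ⅐*⅐*(-5))²) = 56060/((110 + 5/49)²) = 56060/((5395/49)²) = 56060/(29106025/2401) = 56060*(2401/29106025) = 26920012/5821205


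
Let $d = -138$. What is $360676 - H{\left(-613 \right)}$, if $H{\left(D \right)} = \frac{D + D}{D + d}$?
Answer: $\frac{270866450}{751} \approx 3.6067 \cdot 10^{5}$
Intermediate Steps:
$H{\left(D \right)} = \frac{2 D}{-138 + D}$ ($H{\left(D \right)} = \frac{D + D}{D - 138} = \frac{2 D}{-138 + D}$)
$360676 - H{\left(-613 \right)} = 360676 - 2 \left(-613\right) \frac{1}{-138 - 613} = 360676 - 2 \left(-613\right) \frac{1}{-751} = 360676 - 2 \left(-613\right) \left(- \frac{1}{751}\right) = 360676 - \frac{1226}{751} = \frac{270866450}{751}$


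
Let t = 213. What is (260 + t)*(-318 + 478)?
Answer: 75680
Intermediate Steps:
(260 + t)*(-318 + 478) = (260 + 213)*(-318 + 478) = 473*160 = 75680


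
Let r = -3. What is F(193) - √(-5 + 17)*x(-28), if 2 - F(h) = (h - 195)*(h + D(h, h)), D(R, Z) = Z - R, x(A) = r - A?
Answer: 388 - 50*√3 ≈ 301.40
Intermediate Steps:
x(A) = -3 - A
F(h) = 2 - h*(-195 + h) (F(h) = 2 - (h - 195)*(h + (h - h)) = 2 - (-195 + h)*(h + 0) = 2 - (-195 + h)*h = 2 - h*(-195 + h))
F(193) - √(-5 + 17)*x(-28) = (2 - 1*193² + 195*193) - √(-5 + 17)*(-3 - 1*(-28)) = (2 - 1*37249 + 37635) - √12*(-3 + 28) = (2 - 37249 + 37635) - 2*√3*25 = 388 - 50*√3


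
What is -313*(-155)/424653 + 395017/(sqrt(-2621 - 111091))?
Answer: 48515/424653 - 395017*I*sqrt(7107)/28428 ≈ 0.11425 - 1171.4*I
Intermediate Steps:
-313*(-155)/424653 + 395017/(sqrt(-2621 - 111091)) = 48515*(1/424653) + 395017/(sqrt(-113712)) = 48515/424653 + 395017/((4*I*sqrt(7107))) = 48515/424653 + 395017*(-I*sqrt(7107)/28428) = 48515/424653 - 395017*I*sqrt(7107)/28428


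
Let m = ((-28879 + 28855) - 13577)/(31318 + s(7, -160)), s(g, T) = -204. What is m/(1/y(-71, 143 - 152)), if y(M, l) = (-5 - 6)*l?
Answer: -1346499/31114 ≈ -43.276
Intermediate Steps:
y(M, l) = -11*l
m = -13601/31114 (m = ((-28879 + 28855) - 13577)/(31318 - 204) = (-24 - 13577)/31114 = -13601*1/31114 = -13601/31114 ≈ -0.43713)
m/(1/y(-71, 143 - 152)) = -13601*(-11*(143 - 152))/31114 = -13601*(-11*(-9))/31114 = -13601/(31114*(1/99)) = -13601/(31114*1/99) = -13601/31114*99 = -1346499/31114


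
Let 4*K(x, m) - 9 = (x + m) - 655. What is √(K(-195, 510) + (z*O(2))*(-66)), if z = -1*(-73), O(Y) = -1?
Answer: √18941/2 ≈ 68.813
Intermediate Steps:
K(x, m) = -323/2 + m/4 + x/4 (K(x, m) = 9/4 + ((x + m) - 655)/4 = 9/4 + ((m + x) - 655)/4 = 9/4 + (-655 + m + x)/4 = 9/4 + (-655/4 + m/4 + x/4) = -323/2 + m/4 + x/4)
z = 73
√(K(-195, 510) + (z*O(2))*(-66)) = √((-323/2 + (¼)*510 + (¼)*(-195)) + (73*(-1))*(-66)) = √((-323/2 + 255/2 - 195/4) - 73*(-66)) = √(-331/4 + 4818) = √(18941/4) = √18941/2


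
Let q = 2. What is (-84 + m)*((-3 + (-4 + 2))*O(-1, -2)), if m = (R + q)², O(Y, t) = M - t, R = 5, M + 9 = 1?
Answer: -1050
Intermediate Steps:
M = -8 (M = -9 + 1 = -8)
O(Y, t) = -8 - t
m = 49 (m = (5 + 2)² = 7² = 49)
(-84 + m)*((-3 + (-4 + 2))*O(-1, -2)) = (-84 + 49)*((-3 + (-4 + 2))*(-8 - 1*(-2))) = -35*(-3 - 2)*(-8 + 2) = -(-175)*(-6) = -35*30 = -1050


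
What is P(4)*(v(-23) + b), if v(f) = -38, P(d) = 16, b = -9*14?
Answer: -2624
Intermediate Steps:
b = -126
P(4)*(v(-23) + b) = 16*(-38 - 126) = 16*(-164) = -2624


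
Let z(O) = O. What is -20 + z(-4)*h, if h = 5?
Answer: -40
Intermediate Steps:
-20 + z(-4)*h = -20 - 4*5 = -20 - 20 = -40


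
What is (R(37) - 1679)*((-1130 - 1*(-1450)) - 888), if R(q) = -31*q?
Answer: 1605168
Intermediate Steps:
(R(37) - 1679)*((-1130 - 1*(-1450)) - 888) = (-31*37 - 1679)*((-1130 - 1*(-1450)) - 888) = (-1147 - 1679)*((-1130 + 1450) - 888) = -2826*(320 - 888) = -2826*(-568) = 1605168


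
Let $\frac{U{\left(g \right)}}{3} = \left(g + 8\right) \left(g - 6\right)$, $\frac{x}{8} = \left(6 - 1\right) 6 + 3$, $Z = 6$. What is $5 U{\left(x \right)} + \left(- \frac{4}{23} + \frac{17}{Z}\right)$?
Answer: $\frac{145264687}{138} \approx 1.0526 \cdot 10^{6}$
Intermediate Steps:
$x = 264$ ($x = 8 \left(\left(6 - 1\right) 6 + 3\right) = 8 \left(5 \cdot 6 + 3\right) = 8 \left(30 + 3\right) = 8 \cdot 33 = 264$)
$U{\left(g \right)} = 3 \left(-6 + g\right) \left(8 + g\right)$ ($U{\left(g \right)} = 3 \left(g + 8\right) \left(g - 6\right) = 3 \left(8 + g\right) \left(-6 + g\right) = 3 \left(-6 + g\right) \left(8 + g\right)$)
$5 U{\left(x \right)} + \left(- \frac{4}{23} + \frac{17}{Z}\right) = 5 \left(-144 + 3 \cdot 264^{2} + 6 \cdot 264\right) + \left(- \frac{4}{23} + \frac{17}{6}\right) = 5 \left(-144 + 3 \cdot 69696 + 1584\right) + \left(\left(-4\right) \frac{1}{23} + 17 \cdot \frac{1}{6}\right) = 5 \left(-144 + 209088 + 1584\right) + \left(- \frac{4}{23} + \frac{17}{6}\right) = 5 \cdot 210528 + \frac{367}{138} = 1052640 + \frac{367}{138} = \frac{145264687}{138}$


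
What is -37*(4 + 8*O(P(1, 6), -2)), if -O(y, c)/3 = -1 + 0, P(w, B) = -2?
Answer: -1036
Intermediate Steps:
O(y, c) = 3 (O(y, c) = -3*(-1 + 0) = -3*(-1) = 3)
-37*(4 + 8*O(P(1, 6), -2)) = -37*(4 + 8*3) = -37*(4 + 24) = -37*28 = -1036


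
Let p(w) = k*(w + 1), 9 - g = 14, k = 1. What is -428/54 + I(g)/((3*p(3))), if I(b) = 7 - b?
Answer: -187/27 ≈ -6.9259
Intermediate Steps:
g = -5 (g = 9 - 1*14 = 9 - 14 = -5)
p(w) = 1 + w (p(w) = 1*(w + 1) = 1*(1 + w) = 1 + w)
-428/54 + I(g)/((3*p(3))) = -428/54 + (7 - 1*(-5))/((3*(1 + 3))) = -428*1/54 + (7 + 5)/((3*4)) = -214/27 + 12/12 = -214/27 + 12*(1/12) = -214/27 + 1 = -187/27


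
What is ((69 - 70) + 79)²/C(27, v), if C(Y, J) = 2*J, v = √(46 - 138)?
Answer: -1521*I*√23/23 ≈ -317.15*I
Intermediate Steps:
v = 2*I*√23 (v = √(-92) = 2*I*√23 ≈ 9.5917*I)
((69 - 70) + 79)²/C(27, v) = ((69 - 70) + 79)²/((2*(2*I*√23))) = (-1 + 79)²/((4*I*√23)) = 78²*(-I*√23/92) = 6084*(-I*√23/92) = -1521*I*√23/23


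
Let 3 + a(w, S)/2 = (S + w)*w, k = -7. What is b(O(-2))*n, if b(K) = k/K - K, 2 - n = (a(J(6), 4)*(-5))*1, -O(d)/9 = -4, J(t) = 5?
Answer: -274933/18 ≈ -15274.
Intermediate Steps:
a(w, S) = -6 + 2*w*(S + w) (a(w, S) = -6 + 2*((S + w)*w) = -6 + 2*(w*(S + w)) = -6 + 2*w*(S + w))
O(d) = 36 (O(d) = -9*(-4) = 36)
n = 422 (n = 2 - (-6 + 2*5**2 + 2*4*5)*(-5) = 2 - (-6 + 2*25 + 40)*(-5) = 2 - (-6 + 50 + 40)*(-5) = 2 - 84*(-5) = 2 - (-420) = 2 - 1*(-420) = 2 + 420 = 422)
b(K) = -K - 7/K (b(K) = -7/K - K = -K - 7/K)
b(O(-2))*n = (-1*36 - 7/36)*422 = (-36 - 7*1/36)*422 = (-36 - 7/36)*422 = -1303/36*422 = -274933/18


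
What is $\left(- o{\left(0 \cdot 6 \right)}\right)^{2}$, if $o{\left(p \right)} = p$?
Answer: $0$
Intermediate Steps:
$\left(- o{\left(0 \cdot 6 \right)}\right)^{2} = \left(- 0 \cdot 6\right)^{2} = \left(\left(-1\right) 0\right)^{2} = 0^{2} = 0$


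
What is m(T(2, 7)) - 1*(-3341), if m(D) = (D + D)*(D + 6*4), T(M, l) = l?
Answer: 3775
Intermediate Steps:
m(D) = 2*D*(24 + D) (m(D) = (2*D)*(D + 24) = (2*D)*(24 + D) = 2*D*(24 + D))
m(T(2, 7)) - 1*(-3341) = 2*7*(24 + 7) - 1*(-3341) = 2*7*31 + 3341 = 434 + 3341 = 3775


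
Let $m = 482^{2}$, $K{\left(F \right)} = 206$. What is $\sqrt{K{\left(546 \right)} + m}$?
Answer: $\sqrt{232530} \approx 482.21$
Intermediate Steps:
$m = 232324$
$\sqrt{K{\left(546 \right)} + m} = \sqrt{206 + 232324} = \sqrt{232530}$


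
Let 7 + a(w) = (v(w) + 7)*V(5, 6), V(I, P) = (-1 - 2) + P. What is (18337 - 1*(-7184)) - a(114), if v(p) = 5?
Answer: 25492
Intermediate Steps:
V(I, P) = -3 + P
a(w) = 29 (a(w) = -7 + (5 + 7)*(-3 + 6) = -7 + 12*3 = -7 + 36 = 29)
(18337 - 1*(-7184)) - a(114) = (18337 - 1*(-7184)) - 1*29 = (18337 + 7184) - 29 = 25521 - 29 = 25492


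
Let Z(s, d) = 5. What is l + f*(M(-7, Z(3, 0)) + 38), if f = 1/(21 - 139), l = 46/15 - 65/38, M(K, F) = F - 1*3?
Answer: 34207/33630 ≈ 1.0172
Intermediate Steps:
M(K, F) = -3 + F (M(K, F) = F - 3 = -3 + F)
l = 773/570 (l = 46*(1/15) - 65*1/38 = 46/15 - 65/38 = 773/570 ≈ 1.3561)
f = -1/118 (f = 1/(-118) = -1/118 ≈ -0.0084746)
l + f*(M(-7, Z(3, 0)) + 38) = 773/570 - ((-3 + 5) + 38)/118 = 773/570 - (2 + 38)/118 = 773/570 - 1/118*40 = 773/570 - 20/59 = 34207/33630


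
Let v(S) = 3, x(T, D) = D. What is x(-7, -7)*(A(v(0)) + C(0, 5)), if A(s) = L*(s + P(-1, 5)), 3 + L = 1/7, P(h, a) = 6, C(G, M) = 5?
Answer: 145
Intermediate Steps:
L = -20/7 (L = -3 + 1/7 = -3 + ⅐ = -20/7 ≈ -2.8571)
A(s) = -120/7 - 20*s/7 (A(s) = -20*(s + 6)/7 = -20*(6 + s)/7 = -120/7 - 20*s/7)
x(-7, -7)*(A(v(0)) + C(0, 5)) = -7*((-120/7 - 20/7*3) + 5) = -7*((-120/7 - 60/7) + 5) = -7*(-180/7 + 5) = -7*(-145/7) = 145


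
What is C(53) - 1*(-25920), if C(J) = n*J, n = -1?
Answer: 25867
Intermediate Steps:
C(J) = -J
C(53) - 1*(-25920) = -1*53 - 1*(-25920) = -53 + 25920 = 25867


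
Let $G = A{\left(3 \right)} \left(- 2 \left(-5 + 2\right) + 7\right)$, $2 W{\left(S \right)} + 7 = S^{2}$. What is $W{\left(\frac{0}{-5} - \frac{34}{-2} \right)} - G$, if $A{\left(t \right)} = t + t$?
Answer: $63$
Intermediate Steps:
$W{\left(S \right)} = - \frac{7}{2} + \frac{S^{2}}{2}$
$A{\left(t \right)} = 2 t$
$G = 78$ ($G = 2 \cdot 3 \left(- 2 \left(-5 + 2\right) + 7\right) = 6 \left(\left(-2\right) \left(-3\right) + 7\right) = 6 \left(6 + 7\right) = 6 \cdot 13 = 78$)
$W{\left(\frac{0}{-5} - \frac{34}{-2} \right)} - G = \left(- \frac{7}{2} + \frac{\left(\frac{0}{-5} - \frac{34}{-2}\right)^{2}}{2}\right) - 78 = \left(- \frac{7}{2} + \frac{\left(0 \left(- \frac{1}{5}\right) - -17\right)^{2}}{2}\right) - 78 = \left(- \frac{7}{2} + \frac{\left(0 + 17\right)^{2}}{2}\right) - 78 = \left(- \frac{7}{2} + \frac{17^{2}}{2}\right) - 78 = \left(- \frac{7}{2} + \frac{1}{2} \cdot 289\right) - 78 = \left(- \frac{7}{2} + \frac{289}{2}\right) - 78 = 141 - 78 = 63$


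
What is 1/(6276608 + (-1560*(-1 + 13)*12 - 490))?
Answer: 1/6051478 ≈ 1.6525e-7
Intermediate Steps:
1/(6276608 + (-1560*(-1 + 13)*12 - 490)) = 1/(6276608 + (-18720*12 - 490)) = 1/(6276608 + (-1560*144 - 490)) = 1/(6276608 + (-224640 - 490)) = 1/(6276608 - 225130) = 1/6051478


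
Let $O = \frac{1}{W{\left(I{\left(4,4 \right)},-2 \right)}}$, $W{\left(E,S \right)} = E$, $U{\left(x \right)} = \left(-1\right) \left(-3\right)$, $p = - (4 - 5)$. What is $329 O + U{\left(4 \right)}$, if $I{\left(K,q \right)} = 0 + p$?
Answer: $332$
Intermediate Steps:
$p = 1$ ($p = \left(-1\right) \left(-1\right) = 1$)
$I{\left(K,q \right)} = 1$ ($I{\left(K,q \right)} = 0 + 1 = 1$)
$U{\left(x \right)} = 3$
$O = 1$ ($O = 1^{-1} = 1$)
$329 O + U{\left(4 \right)} = 329 \cdot 1 + 3 = 329 + 3 = 332$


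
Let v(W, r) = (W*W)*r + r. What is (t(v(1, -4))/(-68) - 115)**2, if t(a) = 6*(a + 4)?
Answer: 3798601/289 ≈ 13144.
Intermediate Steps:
v(W, r) = r + r*W**2 (v(W, r) = W**2*r + r = r*W**2 + r = r + r*W**2)
t(a) = 24 + 6*a (t(a) = 6*(4 + a) = 24 + 6*a)
(t(v(1, -4))/(-68) - 115)**2 = ((24 + 6*(-4*(1 + 1**2)))/(-68) - 115)**2 = ((24 + 6*(-4*(1 + 1)))*(-1/68) - 115)**2 = ((24 + 6*(-4*2))*(-1/68) - 115)**2 = ((24 + 6*(-8))*(-1/68) - 115)**2 = ((24 - 48)*(-1/68) - 115)**2 = (-24*(-1/68) - 115)**2 = (6/17 - 115)**2 = (-1949/17)**2 = 3798601/289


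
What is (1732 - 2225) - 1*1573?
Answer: -2066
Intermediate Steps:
(1732 - 2225) - 1*1573 = -493 - 1573 = -2066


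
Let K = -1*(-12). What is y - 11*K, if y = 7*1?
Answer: -125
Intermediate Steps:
K = 12
y = 7
y - 11*K = 7 - 11*12 = 7 - 132 = -125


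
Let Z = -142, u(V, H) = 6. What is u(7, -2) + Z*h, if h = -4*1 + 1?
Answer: 432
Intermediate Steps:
h = -3 (h = -4 + 1 = -3)
u(7, -2) + Z*h = 6 - 142*(-3) = 6 + 426 = 432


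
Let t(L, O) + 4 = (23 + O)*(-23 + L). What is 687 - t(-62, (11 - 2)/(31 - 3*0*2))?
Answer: 82791/31 ≈ 2670.7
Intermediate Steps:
t(L, O) = -4 + (-23 + L)*(23 + O) (t(L, O) = -4 + (23 + O)*(-23 + L) = -4 + (-23 + L)*(23 + O))
687 - t(-62, (11 - 2)/(31 - 3*0*2)) = 687 - (-533 - 23*(11 - 2)/(31 - 3*0*2) + 23*(-62) - 62*(11 - 2)/(31 - 3*0*2)) = 687 - (-533 - 207/(31 + 0*2) - 1426 - 558/(31 + 0*2)) = 687 - (-533 - 207/(31 + 0) - 1426 - 558/(31 + 0)) = 687 - (-533 - 207/31 - 1426 - 558/31) = 687 - (-533 - 23*9/31 - 1426 - 62*9/31) = 687 - (-533 - 207/31 - 1426 - 18) = 687 - 1*(-61494/31) = 687 + 61494/31 = 82791/31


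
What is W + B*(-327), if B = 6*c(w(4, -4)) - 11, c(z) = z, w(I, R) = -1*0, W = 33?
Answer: 3630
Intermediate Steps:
w(I, R) = 0
B = -11 (B = 6*0 - 11 = 0 - 11 = -11)
W + B*(-327) = 33 - 11*(-327) = 33 + 3597 = 3630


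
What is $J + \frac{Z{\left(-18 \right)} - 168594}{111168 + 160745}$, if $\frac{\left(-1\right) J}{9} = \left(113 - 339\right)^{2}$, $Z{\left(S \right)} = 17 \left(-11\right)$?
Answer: $- \frac{124994224273}{271913} \approx -4.5968 \cdot 10^{5}$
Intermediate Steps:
$Z{\left(S \right)} = -187$
$J = -459684$ ($J = - 9 \left(113 - 339\right)^{2} = - 9 \left(-226\right)^{2} = \left(-9\right) 51076 = -459684$)
$J + \frac{Z{\left(-18 \right)} - 168594}{111168 + 160745} = -459684 + \frac{-187 - 168594}{111168 + 160745} = -459684 - \frac{168781}{271913} = - \frac{124994224273}{271913}$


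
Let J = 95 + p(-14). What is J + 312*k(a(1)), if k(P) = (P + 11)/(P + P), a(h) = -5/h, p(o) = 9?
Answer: -416/5 ≈ -83.200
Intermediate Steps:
k(P) = (11 + P)/(2*P) (k(P) = (11 + P)/((2*P)) = (11 + P)*(1/(2*P)) = (11 + P)/(2*P))
J = 104 (J = 95 + 9 = 104)
J + 312*k(a(1)) = 104 + 312*((11 - 5/1)/(2*((-5/1)))) = 104 + 312*((11 - 5*1)/(2*((-5*1)))) = 104 + 312*((½)*(11 - 5)/(-5)) = 104 + 312*((½)*(-⅕)*6) = 104 + 312*(-⅗) = 104 - 936/5 = -416/5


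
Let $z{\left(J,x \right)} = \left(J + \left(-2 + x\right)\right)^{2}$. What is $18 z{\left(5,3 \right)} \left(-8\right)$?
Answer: $-5184$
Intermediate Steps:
$z{\left(J,x \right)} = \left(-2 + J + x\right)^{2}$
$18 z{\left(5,3 \right)} \left(-8\right) = 18 \left(-2 + 5 + 3\right)^{2} \left(-8\right) = 18 \cdot 6^{2} \left(-8\right) = 18 \cdot 36 \left(-8\right) = 648 \left(-8\right) = -5184$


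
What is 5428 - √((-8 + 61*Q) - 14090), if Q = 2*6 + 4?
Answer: 5428 - 81*I*√2 ≈ 5428.0 - 114.55*I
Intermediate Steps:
Q = 16 (Q = 12 + 4 = 16)
5428 - √((-8 + 61*Q) - 14090) = 5428 - √((-8 + 61*16) - 14090) = 5428 - √((-8 + 976) - 14090) = 5428 - √(968 - 14090) = 5428 - √(-13122) = 5428 - 81*I*√2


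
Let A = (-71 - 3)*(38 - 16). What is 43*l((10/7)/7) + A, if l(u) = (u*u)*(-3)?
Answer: -3921728/2401 ≈ -1633.4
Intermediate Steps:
l(u) = -3*u² (l(u) = u²*(-3) = -3*u²)
A = -1628 (A = -74*22 = -1628)
43*l((10/7)/7) + A = 43*(-3*((10/7)/7)²) - 1628 = 43*(-3*((10*(⅐))*(⅐))²) - 1628 = 43*(-3*((10/7)*(⅐))²) - 1628 = 43*(-3*(10/49)²) - 1628 = 43*(-3*100/2401) - 1628 = 43*(-300/2401) - 1628 = -12900/2401 - 1628 = -3921728/2401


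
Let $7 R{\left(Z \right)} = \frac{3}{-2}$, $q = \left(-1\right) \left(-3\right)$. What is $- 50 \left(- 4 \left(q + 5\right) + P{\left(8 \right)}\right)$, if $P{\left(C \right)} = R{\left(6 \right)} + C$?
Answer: $\frac{8475}{7} \approx 1210.7$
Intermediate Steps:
$q = 3$
$R{\left(Z \right)} = - \frac{3}{14}$ ($R{\left(Z \right)} = \frac{3 \frac{1}{-2}}{7} = \frac{3 \left(- \frac{1}{2}\right)}{7} = \frac{1}{7} \left(- \frac{3}{2}\right) = - \frac{3}{14}$)
$P{\left(C \right)} = - \frac{3}{14} + C$
$- 50 \left(- 4 \left(q + 5\right) + P{\left(8 \right)}\right) = - 50 \left(- 4 \left(3 + 5\right) + \left(- \frac{3}{14} + 8\right)\right) = - 50 \left(\left(-4\right) 8 + \frac{109}{14}\right) = - 50 \left(-32 + \frac{109}{14}\right) = \left(-50\right) \left(- \frac{339}{14}\right) = \frac{8475}{7}$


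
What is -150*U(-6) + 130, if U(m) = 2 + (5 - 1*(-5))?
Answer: -1670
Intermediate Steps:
U(m) = 12 (U(m) = 2 + (5 + 5) = 2 + 10 = 12)
-150*U(-6) + 130 = -150*12 + 130 = -1800 + 130 = -1670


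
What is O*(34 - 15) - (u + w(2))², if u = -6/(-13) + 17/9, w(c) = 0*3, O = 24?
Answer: 6166559/13689 ≈ 450.48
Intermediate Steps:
w(c) = 0
u = 275/117 (u = -6*(-1/13) + 17*(⅑) = 6/13 + 17/9 = 275/117 ≈ 2.3504)
O*(34 - 15) - (u + w(2))² = 24*(34 - 15) - (275/117 + 0)² = 24*19 - (275/117)² = 456 - 1*75625/13689 = 456 - 75625/13689 = 6166559/13689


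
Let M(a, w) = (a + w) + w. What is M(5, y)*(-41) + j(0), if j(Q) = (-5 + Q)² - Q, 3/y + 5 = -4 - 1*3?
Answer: -319/2 ≈ -159.50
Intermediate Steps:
y = -¼ (y = 3/(-5 + (-4 - 1*3)) = 3/(-5 + (-4 - 3)) = 3/(-5 - 7) = 3/(-12) = 3*(-1/12) = -¼ ≈ -0.25000)
M(a, w) = a + 2*w
M(5, y)*(-41) + j(0) = (5 + 2*(-¼))*(-41) + ((-5 + 0)² - 1*0) = (5 - ½)*(-41) + ((-5)² + 0) = (9/2)*(-41) + (25 + 0) = -369/2 + 25 = -319/2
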